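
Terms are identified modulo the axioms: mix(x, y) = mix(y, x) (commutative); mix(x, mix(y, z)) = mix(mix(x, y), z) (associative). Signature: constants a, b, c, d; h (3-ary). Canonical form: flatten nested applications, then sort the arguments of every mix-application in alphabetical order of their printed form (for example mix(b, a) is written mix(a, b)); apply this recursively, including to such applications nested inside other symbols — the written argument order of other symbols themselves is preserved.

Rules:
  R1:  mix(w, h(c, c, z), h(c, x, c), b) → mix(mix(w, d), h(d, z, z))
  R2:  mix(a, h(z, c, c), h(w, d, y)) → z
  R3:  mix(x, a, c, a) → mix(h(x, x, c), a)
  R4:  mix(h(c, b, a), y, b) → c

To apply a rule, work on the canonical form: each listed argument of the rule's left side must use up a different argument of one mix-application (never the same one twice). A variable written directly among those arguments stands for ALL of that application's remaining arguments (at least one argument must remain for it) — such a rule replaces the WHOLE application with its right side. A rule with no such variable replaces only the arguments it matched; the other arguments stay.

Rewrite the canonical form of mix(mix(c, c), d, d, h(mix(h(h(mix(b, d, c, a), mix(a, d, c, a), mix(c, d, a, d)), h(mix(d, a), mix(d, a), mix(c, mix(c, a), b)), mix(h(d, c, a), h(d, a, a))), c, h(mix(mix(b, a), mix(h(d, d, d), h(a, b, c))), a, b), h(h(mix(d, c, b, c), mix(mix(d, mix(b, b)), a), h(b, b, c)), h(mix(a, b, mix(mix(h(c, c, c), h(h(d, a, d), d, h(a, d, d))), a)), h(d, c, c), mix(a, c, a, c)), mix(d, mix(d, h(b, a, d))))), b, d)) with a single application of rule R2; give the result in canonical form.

Answer: mix(c, c, d, d, h(mix(c, h(h(mix(a, b, c, d), mix(a, a, c, d), mix(a, c, d, d)), h(mix(a, d), mix(a, d), mix(a, b, c, c)), mix(h(d, a, a), h(d, c, a))), h(h(mix(b, c, c, d), mix(a, b, b, d), h(b, b, c)), h(mix(a, b, c), h(d, c, c), mix(a, a, c, c)), mix(d, d, h(b, a, d))), h(mix(a, b, h(a, b, c), h(d, d, d)), a, b)), b, d))

Derivation:
Canonical form:  mix(c, c, d, d, h(mix(c, h(h(mix(a, b, c, d), mix(a, a, c, d), mix(a, c, d, d)), h(mix(a, d), mix(a, d), mix(a, b, c, c)), mix(h(d, a, a), h(d, c, a))), h(h(mix(b, c, c, d), mix(a, b, b, d), h(b, b, c)), h(mix(a, a, b, h(c, c, c), h(h(d, a, d), d, h(a, d, d))), h(d, c, c), mix(a, a, c, c)), mix(d, d, h(b, a, d))), h(mix(a, b, h(a, b, c), h(d, d, d)), a, b)), b, d))
Match R2:  consume a, h(c, c, c), h(h(d, a, d), d, h(a, d, d));  w := h(d, a, d), y := h(a, d, d), z := c
Result:  mix(c, c, d, d, h(mix(c, h(h(mix(a, b, c, d), mix(a, a, c, d), mix(a, c, d, d)), h(mix(a, d), mix(a, d), mix(a, b, c, c)), mix(h(d, a, a), h(d, c, a))), h(h(mix(b, c, c, d), mix(a, b, b, d), h(b, b, c)), h(mix(a, b, c), h(d, c, c), mix(a, a, c, c)), mix(d, d, h(b, a, d))), h(mix(a, b, h(a, b, c), h(d, d, d)), a, b)), b, d))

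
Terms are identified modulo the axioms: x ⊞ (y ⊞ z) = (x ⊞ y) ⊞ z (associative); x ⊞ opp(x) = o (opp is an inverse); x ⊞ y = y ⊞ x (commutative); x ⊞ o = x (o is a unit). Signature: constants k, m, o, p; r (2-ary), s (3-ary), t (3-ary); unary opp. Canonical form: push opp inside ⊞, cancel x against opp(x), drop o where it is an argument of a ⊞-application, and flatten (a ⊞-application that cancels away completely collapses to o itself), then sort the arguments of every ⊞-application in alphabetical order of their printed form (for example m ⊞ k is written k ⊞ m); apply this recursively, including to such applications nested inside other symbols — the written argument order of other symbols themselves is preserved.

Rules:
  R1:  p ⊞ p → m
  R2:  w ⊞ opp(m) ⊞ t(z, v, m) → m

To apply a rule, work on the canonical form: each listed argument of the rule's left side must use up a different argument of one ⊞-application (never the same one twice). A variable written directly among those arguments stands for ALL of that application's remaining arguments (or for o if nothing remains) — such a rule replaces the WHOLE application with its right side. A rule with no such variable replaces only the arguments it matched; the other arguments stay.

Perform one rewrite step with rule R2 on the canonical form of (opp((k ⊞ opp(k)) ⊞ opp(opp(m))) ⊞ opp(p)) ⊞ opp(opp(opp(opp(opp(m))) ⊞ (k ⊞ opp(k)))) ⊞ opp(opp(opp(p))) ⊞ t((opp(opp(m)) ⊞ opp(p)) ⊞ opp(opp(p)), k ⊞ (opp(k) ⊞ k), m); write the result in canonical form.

Answer: m

Derivation:
Canonical form:  opp(m) ⊞ opp(m) ⊞ opp(p) ⊞ opp(p) ⊞ t(m, k, m)
Match R2:  consume opp(m), t(m, k, m);  v := k, w := opp(m) ⊞ opp(p) ⊞ opp(p), z := m
The variable takes the whole remainder — replace the entire application.
New term:  m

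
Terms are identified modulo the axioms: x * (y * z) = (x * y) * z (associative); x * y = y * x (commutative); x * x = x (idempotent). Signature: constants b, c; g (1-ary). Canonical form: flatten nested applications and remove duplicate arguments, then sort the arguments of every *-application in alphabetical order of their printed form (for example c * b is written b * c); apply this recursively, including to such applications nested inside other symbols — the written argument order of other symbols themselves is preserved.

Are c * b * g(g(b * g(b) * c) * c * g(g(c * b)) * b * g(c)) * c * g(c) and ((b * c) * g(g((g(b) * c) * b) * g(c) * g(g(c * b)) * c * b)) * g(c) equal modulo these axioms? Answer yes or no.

Left:  c * b * g(g(b * g(b) * c) * c * g(g(c * b)) * b * g(c)) * c * g(c)
  Canonicalize subterm:  g(g(b * g(b) * c) * c * g(g(c * b)) * b * g(c))  →  g(b * c * g(b * c * g(b)) * g(c) * g(g(b * c)))
  Deduplicate:  drop duplicate c
  Order the arguments:  b * c * g(b * c * g(b * c * g(b)) * g(c) * g(g(b * c))) * g(c)
Right:  ((b * c) * g(g((g(b) * c) * b) * g(c) * g(g(c * b)) * c * b)) * g(c)
  Un-nest:  b * c * g(g((g(b) * c) * b) * g(c) * g(g(c * b)) * c * b) * g(c)
  Simplify inside:  g(g((g(b) * c) * b) * g(c) * g(g(c * b)) * c * b)  →  g(b * c * g(b * c * g(b)) * g(c) * g(g(b * c)))
  Sort arguments:  b * c * g(b * c * g(b * c * g(b)) * g(c) * g(g(b * c))) * g(c)

Answer: yes — both canonical forms are b * c * g(b * c * g(b * c * g(b)) * g(c) * g(g(b * c))) * g(c)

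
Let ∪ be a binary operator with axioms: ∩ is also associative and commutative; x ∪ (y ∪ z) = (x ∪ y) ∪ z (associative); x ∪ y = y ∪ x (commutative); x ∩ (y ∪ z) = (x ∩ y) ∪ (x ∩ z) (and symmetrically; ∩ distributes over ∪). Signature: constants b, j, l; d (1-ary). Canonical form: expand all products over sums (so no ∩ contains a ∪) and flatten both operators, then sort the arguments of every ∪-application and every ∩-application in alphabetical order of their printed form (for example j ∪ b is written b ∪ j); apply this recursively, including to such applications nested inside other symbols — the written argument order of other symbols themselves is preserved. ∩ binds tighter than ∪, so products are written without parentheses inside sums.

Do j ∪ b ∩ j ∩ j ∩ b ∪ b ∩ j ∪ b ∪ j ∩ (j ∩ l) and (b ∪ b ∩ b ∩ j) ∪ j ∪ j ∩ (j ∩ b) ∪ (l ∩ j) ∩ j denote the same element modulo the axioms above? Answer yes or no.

Left:  j ∪ b ∩ j ∩ j ∩ b ∪ b ∩ j ∪ b ∪ j ∩ (j ∩ l)
  Un-nest:  j ∪ b ∩ b ∩ j ∩ j ∪ b ∩ j ∪ b ∪ j ∩ j ∩ l
  Sort arguments:  b ∪ b ∩ b ∩ j ∩ j ∪ b ∩ j ∪ j ∪ j ∩ j ∩ l
Right:  (b ∪ b ∩ b ∩ j) ∪ j ∪ j ∩ (j ∩ b) ∪ (l ∩ j) ∩ j
  Un-nest:  b ∪ b ∩ b ∩ j ∪ j ∪ b ∩ j ∩ j ∪ j ∩ j ∩ l
  Sort arguments:  b ∪ b ∩ b ∩ j ∪ b ∩ j ∩ j ∪ j ∪ j ∩ j ∩ l

Answer: no — b ∪ b ∩ b ∩ j ∩ j ∪ b ∩ j ∪ j ∪ j ∩ j ∩ l vs b ∪ b ∩ b ∩ j ∪ b ∩ j ∩ j ∪ j ∪ j ∩ j ∩ l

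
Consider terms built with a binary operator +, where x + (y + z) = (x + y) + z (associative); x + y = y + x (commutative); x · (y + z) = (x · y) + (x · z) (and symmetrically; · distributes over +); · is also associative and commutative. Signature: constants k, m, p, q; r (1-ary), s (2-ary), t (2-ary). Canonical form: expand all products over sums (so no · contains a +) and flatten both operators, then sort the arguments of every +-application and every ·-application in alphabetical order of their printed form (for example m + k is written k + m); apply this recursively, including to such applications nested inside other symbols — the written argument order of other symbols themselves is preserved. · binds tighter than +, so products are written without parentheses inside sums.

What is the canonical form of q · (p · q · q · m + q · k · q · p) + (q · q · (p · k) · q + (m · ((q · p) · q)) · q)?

Answer: k · p · q · q · q + k · p · q · q · q + m · p · q · q · q + m · p · q · q · q

Derivation:
Distribute:  m · p · q · q · q + k · p · q · q · q + k · p · q · q · q + m · p · q · q · q
Sort:  k · p · q · q · q + k · p · q · q · q + m · p · q · q · q + m · p · q · q · q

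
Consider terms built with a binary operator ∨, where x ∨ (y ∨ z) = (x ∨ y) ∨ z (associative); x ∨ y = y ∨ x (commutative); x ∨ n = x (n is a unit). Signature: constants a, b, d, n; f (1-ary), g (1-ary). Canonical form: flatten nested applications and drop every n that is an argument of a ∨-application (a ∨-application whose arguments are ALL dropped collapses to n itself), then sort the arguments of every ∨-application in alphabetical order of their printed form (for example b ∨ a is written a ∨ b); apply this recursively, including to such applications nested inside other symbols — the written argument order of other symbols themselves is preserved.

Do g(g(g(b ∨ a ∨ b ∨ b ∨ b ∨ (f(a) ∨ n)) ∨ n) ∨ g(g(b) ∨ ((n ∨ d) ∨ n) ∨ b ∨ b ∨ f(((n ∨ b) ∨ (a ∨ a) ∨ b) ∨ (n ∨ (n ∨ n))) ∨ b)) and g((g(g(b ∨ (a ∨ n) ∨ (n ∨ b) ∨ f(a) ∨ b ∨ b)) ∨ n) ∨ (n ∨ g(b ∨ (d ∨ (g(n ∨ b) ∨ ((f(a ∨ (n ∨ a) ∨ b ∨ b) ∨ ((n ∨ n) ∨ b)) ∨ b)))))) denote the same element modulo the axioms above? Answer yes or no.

Answer: yes — both canonical forms are g(g(b ∨ b ∨ b ∨ d ∨ f(a ∨ a ∨ b ∨ b) ∨ g(b)) ∨ g(g(a ∨ b ∨ b ∨ b ∨ b ∨ f(a))))

Derivation:
Left:  g(g(g(b ∨ a ∨ b ∨ b ∨ b ∨ (f(a) ∨ n)) ∨ n) ∨ g(g(b) ∨ ((n ∨ d) ∨ n) ∨ b ∨ b ∨ f(((n ∨ b) ∨ (a ∨ a) ∨ b) ∨ (n ∨ (n ∨ n))) ∨ b))
  Focus inside:  g(g(b ∨ a ∨ b ∨ b ∨ b ∨ (f(a) ∨ n)) ∨ n) ∨ g(g(b) ∨ ((n ∨ d) ∨ n) ∨ b ∨ b ∨ f(((n ∨ b) ∨ (a ∨ a) ∨ b) ∨ (n ∨ (n ∨ n))) ∨ b)
  Inside:  g(g(b ∨ a ∨ b ∨ b ∨ b ∨ (f(a) ∨ n)) ∨ n)  →  g(g(a ∨ b ∨ b ∨ b ∨ b ∨ f(a)))
  Simplify inside:  g(g(b) ∨ ((n ∨ d) ∨ n) ∨ b ∨ b ∨ f(((n ∨ b) ∨ (a ∨ a) ∨ b) ∨ (n ∨ (n ∨ n))) ∨ b)  →  g(b ∨ b ∨ b ∨ d ∨ f(a ∨ a ∨ b ∨ b) ∨ g(b))
  Sort:  g(b ∨ b ∨ b ∨ d ∨ f(a ∨ a ∨ b ∨ b) ∨ g(b)) ∨ g(g(a ∨ b ∨ b ∨ b ∨ b ∨ f(a)))
  Put back:  g(g(b ∨ b ∨ b ∨ d ∨ f(a ∨ a ∨ b ∨ b) ∨ g(b)) ∨ g(g(a ∨ b ∨ b ∨ b ∨ b ∨ f(a))))
Right:  g((g(g(b ∨ (a ∨ n) ∨ (n ∨ b) ∨ f(a) ∨ b ∨ b)) ∨ n) ∨ (n ∨ g(b ∨ (d ∨ (g(n ∨ b) ∨ ((f(a ∨ (n ∨ a) ∨ b ∨ b) ∨ ((n ∨ n) ∨ b)) ∨ b))))))
  Work inside:  (g(g(b ∨ (a ∨ n) ∨ (n ∨ b) ∨ f(a) ∨ b ∨ b)) ∨ n) ∨ (n ∨ g(b ∨ (d ∨ (g(n ∨ b) ∨ ((f(a ∨ (n ∨ a) ∨ b ∨ b) ∨ ((n ∨ n) ∨ b)) ∨ b)))))
  Un-nest:  g(g(b ∨ (a ∨ n) ∨ (n ∨ b) ∨ f(a) ∨ b ∨ b)) ∨ n ∨ n ∨ g(b ∨ (d ∨ (g(n ∨ b) ∨ ((f(a ∨ (n ∨ a) ∨ b ∨ b) ∨ ((n ∨ n) ∨ b)) ∨ b))))
  Simplify inside:  g(g(b ∨ (a ∨ n) ∨ (n ∨ b) ∨ f(a) ∨ b ∨ b))  →  g(g(a ∨ b ∨ b ∨ b ∨ b ∨ f(a)))
  Canonicalize subterm:  g(b ∨ (d ∨ (g(n ∨ b) ∨ ((f(a ∨ (n ∨ a) ∨ b ∨ b) ∨ ((n ∨ n) ∨ b)) ∨ b))))  →  g(b ∨ b ∨ b ∨ d ∨ f(a ∨ a ∨ b ∨ b) ∨ g(b))
  Drop the unit:  drop n (×2)
  Order the arguments:  g(b ∨ b ∨ b ∨ d ∨ f(a ∨ a ∨ b ∨ b) ∨ g(b)) ∨ g(g(a ∨ b ∨ b ∨ b ∨ b ∨ f(a)))
  Reassemble:  g(g(b ∨ b ∨ b ∨ d ∨ f(a ∨ a ∨ b ∨ b) ∨ g(b)) ∨ g(g(a ∨ b ∨ b ∨ b ∨ b ∨ f(a))))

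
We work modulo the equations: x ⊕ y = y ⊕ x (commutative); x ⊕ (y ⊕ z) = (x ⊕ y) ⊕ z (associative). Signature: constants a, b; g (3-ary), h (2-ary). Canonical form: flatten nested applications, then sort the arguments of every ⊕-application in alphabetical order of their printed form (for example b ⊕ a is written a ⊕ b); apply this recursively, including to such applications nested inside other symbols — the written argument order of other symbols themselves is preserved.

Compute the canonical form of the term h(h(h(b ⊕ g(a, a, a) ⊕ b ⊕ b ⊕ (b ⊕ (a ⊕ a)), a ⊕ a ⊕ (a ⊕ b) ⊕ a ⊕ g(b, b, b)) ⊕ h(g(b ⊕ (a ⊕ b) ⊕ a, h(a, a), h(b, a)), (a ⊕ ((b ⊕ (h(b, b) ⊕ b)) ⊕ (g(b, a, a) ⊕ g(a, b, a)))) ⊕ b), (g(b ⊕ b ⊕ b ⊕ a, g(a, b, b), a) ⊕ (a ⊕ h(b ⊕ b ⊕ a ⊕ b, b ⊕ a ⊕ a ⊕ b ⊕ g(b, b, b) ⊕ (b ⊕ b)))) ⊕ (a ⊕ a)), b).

Descend into:  h(b ⊕ g(a, a, a) ⊕ b ⊕ b ⊕ (b ⊕ (a ⊕ a)), a ⊕ a ⊕ (a ⊕ b) ⊕ a ⊕ g(b, b, b)) ⊕ h(g(b ⊕ (a ⊕ b) ⊕ a, h(a, a), h(b, a)), (a ⊕ ((b ⊕ (h(b, b) ⊕ b)) ⊕ (g(b, a, a) ⊕ g(a, b, a)))) ⊕ b)
Inside:  h(b ⊕ g(a, a, a) ⊕ b ⊕ b ⊕ (b ⊕ (a ⊕ a)), a ⊕ a ⊕ (a ⊕ b) ⊕ a ⊕ g(b, b, b))  →  h(a ⊕ a ⊕ b ⊕ b ⊕ b ⊕ b ⊕ g(a, a, a), a ⊕ a ⊕ a ⊕ a ⊕ b ⊕ g(b, b, b))
Simplify inside:  h(g(b ⊕ (a ⊕ b) ⊕ a, h(a, a), h(b, a)), (a ⊕ ((b ⊕ (h(b, b) ⊕ b)) ⊕ (g(b, a, a) ⊕ g(a, b, a)))) ⊕ b)  →  h(g(a ⊕ a ⊕ b ⊕ b, h(a, a), h(b, a)), a ⊕ b ⊕ b ⊕ b ⊕ g(a, b, a) ⊕ g(b, a, a) ⊕ h(b, b))
Sort arguments:  h(a ⊕ a ⊕ b ⊕ b ⊕ b ⊕ b ⊕ g(a, a, a), a ⊕ a ⊕ a ⊕ a ⊕ b ⊕ g(b, b, b)) ⊕ h(g(a ⊕ a ⊕ b ⊕ b, h(a, a), h(b, a)), a ⊕ b ⊕ b ⊕ b ⊕ g(a, b, a) ⊕ g(b, a, a) ⊕ h(b, b))
Rebuild:  h(h(h(a ⊕ a ⊕ b ⊕ b ⊕ b ⊕ b ⊕ g(a, a, a), a ⊕ a ⊕ a ⊕ a ⊕ b ⊕ g(b, b, b)) ⊕ h(g(a ⊕ a ⊕ b ⊕ b, h(a, a), h(b, a)), a ⊕ b ⊕ b ⊕ b ⊕ g(a, b, a) ⊕ g(b, a, a) ⊕ h(b, b)), a ⊕ a ⊕ a ⊕ g(a ⊕ b ⊕ b ⊕ b, g(a, b, b), a) ⊕ h(a ⊕ b ⊕ b ⊕ b, a ⊕ a ⊕ b ⊕ b ⊕ b ⊕ b ⊕ g(b, b, b))), b)

Answer: h(h(h(a ⊕ a ⊕ b ⊕ b ⊕ b ⊕ b ⊕ g(a, a, a), a ⊕ a ⊕ a ⊕ a ⊕ b ⊕ g(b, b, b)) ⊕ h(g(a ⊕ a ⊕ b ⊕ b, h(a, a), h(b, a)), a ⊕ b ⊕ b ⊕ b ⊕ g(a, b, a) ⊕ g(b, a, a) ⊕ h(b, b)), a ⊕ a ⊕ a ⊕ g(a ⊕ b ⊕ b ⊕ b, g(a, b, b), a) ⊕ h(a ⊕ b ⊕ b ⊕ b, a ⊕ a ⊕ b ⊕ b ⊕ b ⊕ b ⊕ g(b, b, b))), b)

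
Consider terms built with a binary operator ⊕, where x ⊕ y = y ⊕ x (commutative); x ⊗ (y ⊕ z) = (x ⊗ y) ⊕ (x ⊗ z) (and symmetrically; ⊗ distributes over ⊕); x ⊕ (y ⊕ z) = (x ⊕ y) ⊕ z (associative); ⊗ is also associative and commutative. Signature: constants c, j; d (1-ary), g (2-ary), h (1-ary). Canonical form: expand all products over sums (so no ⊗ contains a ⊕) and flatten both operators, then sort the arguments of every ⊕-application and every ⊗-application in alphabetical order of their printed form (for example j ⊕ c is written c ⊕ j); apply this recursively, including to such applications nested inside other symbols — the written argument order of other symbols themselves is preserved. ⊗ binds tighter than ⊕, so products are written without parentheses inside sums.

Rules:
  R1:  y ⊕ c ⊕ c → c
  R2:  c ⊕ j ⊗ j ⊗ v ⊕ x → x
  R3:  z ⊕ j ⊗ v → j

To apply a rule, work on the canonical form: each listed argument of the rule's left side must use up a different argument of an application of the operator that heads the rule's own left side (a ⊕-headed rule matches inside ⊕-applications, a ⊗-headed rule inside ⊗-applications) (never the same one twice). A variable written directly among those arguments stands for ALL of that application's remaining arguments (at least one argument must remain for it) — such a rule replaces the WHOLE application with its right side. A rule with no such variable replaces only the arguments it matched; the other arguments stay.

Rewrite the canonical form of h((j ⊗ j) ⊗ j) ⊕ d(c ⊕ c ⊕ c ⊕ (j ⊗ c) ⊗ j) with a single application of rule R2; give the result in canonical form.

Canonical form:  d(c ⊕ c ⊕ c ⊕ c ⊗ j ⊗ j) ⊕ h(j ⊗ j ⊗ j)
Apply R2:  consuming c, c ⊗ j ⊗ j;  v := c, x := c ⊕ c
Every leftover argument binds to the variable; the entire application is replaced.
Giving:  d(c ⊕ c) ⊕ h(j ⊗ j ⊗ j)

Answer: d(c ⊕ c) ⊕ h(j ⊗ j ⊗ j)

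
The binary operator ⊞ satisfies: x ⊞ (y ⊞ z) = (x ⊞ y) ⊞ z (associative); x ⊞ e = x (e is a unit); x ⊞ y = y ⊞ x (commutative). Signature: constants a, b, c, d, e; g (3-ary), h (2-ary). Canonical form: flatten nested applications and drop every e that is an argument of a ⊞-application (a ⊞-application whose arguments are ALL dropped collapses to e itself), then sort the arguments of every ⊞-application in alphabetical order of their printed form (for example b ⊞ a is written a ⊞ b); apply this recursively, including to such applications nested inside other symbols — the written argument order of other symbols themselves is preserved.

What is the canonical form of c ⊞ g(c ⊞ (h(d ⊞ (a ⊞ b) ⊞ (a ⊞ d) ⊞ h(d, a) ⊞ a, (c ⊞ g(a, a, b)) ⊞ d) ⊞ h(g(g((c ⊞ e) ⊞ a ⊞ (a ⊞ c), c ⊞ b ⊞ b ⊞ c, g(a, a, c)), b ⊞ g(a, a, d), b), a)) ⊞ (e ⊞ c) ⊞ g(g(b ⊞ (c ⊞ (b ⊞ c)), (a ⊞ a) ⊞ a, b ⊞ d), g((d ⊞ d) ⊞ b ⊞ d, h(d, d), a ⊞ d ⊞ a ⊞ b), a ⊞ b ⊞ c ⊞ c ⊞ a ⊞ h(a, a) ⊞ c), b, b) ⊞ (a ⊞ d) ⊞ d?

Answer: a ⊞ c ⊞ d ⊞ d ⊞ g(c ⊞ c ⊞ g(g(b ⊞ b ⊞ c ⊞ c, a ⊞ a ⊞ a, b ⊞ d), g(b ⊞ d ⊞ d ⊞ d, h(d, d), a ⊞ a ⊞ b ⊞ d), a ⊞ a ⊞ b ⊞ c ⊞ c ⊞ c ⊞ h(a, a)) ⊞ h(a ⊞ a ⊞ a ⊞ b ⊞ d ⊞ d ⊞ h(d, a), c ⊞ d ⊞ g(a, a, b)) ⊞ h(g(g(a ⊞ a ⊞ c ⊞ c, b ⊞ b ⊞ c ⊞ c, g(a, a, c)), b ⊞ g(a, a, d), b), a), b, b)

Derivation:
Un-nest:  c ⊞ g(c ⊞ (h(d ⊞ (a ⊞ b) ⊞ (a ⊞ d) ⊞ h(d, a) ⊞ a, (c ⊞ g(a, a, b)) ⊞ d) ⊞ h(g(g((c ⊞ e) ⊞ a ⊞ (a ⊞ c), c ⊞ b ⊞ b ⊞ c, g(a, a, c)), b ⊞ g(a, a, d), b), a)) ⊞ (e ⊞ c) ⊞ g(g(b ⊞ (c ⊞ (b ⊞ c)), (a ⊞ a) ⊞ a, b ⊞ d), g((d ⊞ d) ⊞ b ⊞ d, h(d, d), a ⊞ d ⊞ a ⊞ b), a ⊞ b ⊞ c ⊞ c ⊞ a ⊞ h(a, a) ⊞ c), b, b) ⊞ a ⊞ d ⊞ d
Simplify inside:  g(c ⊞ (h(d ⊞ (a ⊞ b) ⊞ (a ⊞ d) ⊞ h(d, a) ⊞ a, (c ⊞ g(a, a, b)) ⊞ d) ⊞ h(g(g((c ⊞ e) ⊞ a ⊞ (a ⊞ c), c ⊞ b ⊞ b ⊞ c, g(a, a, c)), b ⊞ g(a, a, d), b), a)) ⊞ (e ⊞ c) ⊞ g(g(b ⊞ (c ⊞ (b ⊞ c)), (a ⊞ a) ⊞ a, b ⊞ d), g((d ⊞ d) ⊞ b ⊞ d, h(d, d), a ⊞ d ⊞ a ⊞ b), a ⊞ b ⊞ c ⊞ c ⊞ a ⊞ h(a, a) ⊞ c), b, b)  →  g(c ⊞ c ⊞ g(g(b ⊞ b ⊞ c ⊞ c, a ⊞ a ⊞ a, b ⊞ d), g(b ⊞ d ⊞ d ⊞ d, h(d, d), a ⊞ a ⊞ b ⊞ d), a ⊞ a ⊞ b ⊞ c ⊞ c ⊞ c ⊞ h(a, a)) ⊞ h(a ⊞ a ⊞ a ⊞ b ⊞ d ⊞ d ⊞ h(d, a), c ⊞ d ⊞ g(a, a, b)) ⊞ h(g(g(a ⊞ a ⊞ c ⊞ c, b ⊞ b ⊞ c ⊞ c, g(a, a, c)), b ⊞ g(a, a, d), b), a), b, b)
Sort arguments:  a ⊞ c ⊞ d ⊞ d ⊞ g(c ⊞ c ⊞ g(g(b ⊞ b ⊞ c ⊞ c, a ⊞ a ⊞ a, b ⊞ d), g(b ⊞ d ⊞ d ⊞ d, h(d, d), a ⊞ a ⊞ b ⊞ d), a ⊞ a ⊞ b ⊞ c ⊞ c ⊞ c ⊞ h(a, a)) ⊞ h(a ⊞ a ⊞ a ⊞ b ⊞ d ⊞ d ⊞ h(d, a), c ⊞ d ⊞ g(a, a, b)) ⊞ h(g(g(a ⊞ a ⊞ c ⊞ c, b ⊞ b ⊞ c ⊞ c, g(a, a, c)), b ⊞ g(a, a, d), b), a), b, b)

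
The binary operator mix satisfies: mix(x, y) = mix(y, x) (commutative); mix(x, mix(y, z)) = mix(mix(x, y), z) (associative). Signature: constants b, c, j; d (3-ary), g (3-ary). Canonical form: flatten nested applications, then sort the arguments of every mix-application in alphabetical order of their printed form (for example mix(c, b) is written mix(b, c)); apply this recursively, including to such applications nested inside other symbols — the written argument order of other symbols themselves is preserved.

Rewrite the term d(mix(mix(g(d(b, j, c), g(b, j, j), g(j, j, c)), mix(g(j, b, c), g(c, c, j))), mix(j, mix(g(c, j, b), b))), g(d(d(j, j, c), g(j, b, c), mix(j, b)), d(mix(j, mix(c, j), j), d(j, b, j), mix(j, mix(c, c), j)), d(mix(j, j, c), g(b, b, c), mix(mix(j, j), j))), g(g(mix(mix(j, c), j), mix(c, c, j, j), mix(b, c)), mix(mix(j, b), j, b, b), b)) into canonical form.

Focus inside:  mix(mix(g(d(b, j, c), g(b, j, j), g(j, j, c)), mix(g(j, b, c), g(c, c, j))), mix(j, mix(g(c, j, b), b)))
Un-nest:  mix(g(d(b, j, c), g(b, j, j), g(j, j, c)), g(j, b, c), g(c, c, j), j, g(c, j, b), b)
Sort arguments:  mix(b, g(c, c, j), g(c, j, b), g(d(b, j, c), g(b, j, j), g(j, j, c)), g(j, b, c), j)
Rebuild:  d(mix(b, g(c, c, j), g(c, j, b), g(d(b, j, c), g(b, j, j), g(j, j, c)), g(j, b, c), j), g(d(d(j, j, c), g(j, b, c), mix(b, j)), d(mix(c, j, j, j), d(j, b, j), mix(c, c, j, j)), d(mix(c, j, j), g(b, b, c), mix(j, j, j))), g(g(mix(c, j, j), mix(c, c, j, j), mix(b, c)), mix(b, b, b, j, j), b))

Answer: d(mix(b, g(c, c, j), g(c, j, b), g(d(b, j, c), g(b, j, j), g(j, j, c)), g(j, b, c), j), g(d(d(j, j, c), g(j, b, c), mix(b, j)), d(mix(c, j, j, j), d(j, b, j), mix(c, c, j, j)), d(mix(c, j, j), g(b, b, c), mix(j, j, j))), g(g(mix(c, j, j), mix(c, c, j, j), mix(b, c)), mix(b, b, b, j, j), b))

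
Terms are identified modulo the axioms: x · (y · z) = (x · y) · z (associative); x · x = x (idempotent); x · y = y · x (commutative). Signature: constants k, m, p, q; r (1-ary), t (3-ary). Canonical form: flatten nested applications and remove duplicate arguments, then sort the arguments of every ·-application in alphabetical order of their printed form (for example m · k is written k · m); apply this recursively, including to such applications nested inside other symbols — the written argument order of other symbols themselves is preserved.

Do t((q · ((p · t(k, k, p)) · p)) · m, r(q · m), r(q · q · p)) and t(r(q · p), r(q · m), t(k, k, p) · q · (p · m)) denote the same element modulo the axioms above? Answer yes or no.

Answer: no — t(m · p · q · t(k, k, p), r(m · q), r(p · q)) vs t(r(p · q), r(m · q), m · p · q · t(k, k, p))

Derivation:
Left:  t((q · ((p · t(k, k, p)) · p)) · m, r(q · m), r(q · q · p))
  Focus inside:  (q · ((p · t(k, k, p)) · p)) · m
  Un-nest:  q · p · t(k, k, p) · p · m
  Drop duplicates:  drop duplicate p
  Sort arguments:  m · p · q · t(k, k, p)
  Reassemble:  t(m · p · q · t(k, k, p), r(m · q), r(p · q))
Right:  t(r(q · p), r(q · m), t(k, k, p) · q · (p · m))
  Focus inside:  t(k, k, p) · q · (p · m)
  Un-nest:  t(k, k, p) · q · p · m
  Sort arguments:  m · p · q · t(k, k, p)
  Put back:  t(r(p · q), r(m · q), m · p · q · t(k, k, p))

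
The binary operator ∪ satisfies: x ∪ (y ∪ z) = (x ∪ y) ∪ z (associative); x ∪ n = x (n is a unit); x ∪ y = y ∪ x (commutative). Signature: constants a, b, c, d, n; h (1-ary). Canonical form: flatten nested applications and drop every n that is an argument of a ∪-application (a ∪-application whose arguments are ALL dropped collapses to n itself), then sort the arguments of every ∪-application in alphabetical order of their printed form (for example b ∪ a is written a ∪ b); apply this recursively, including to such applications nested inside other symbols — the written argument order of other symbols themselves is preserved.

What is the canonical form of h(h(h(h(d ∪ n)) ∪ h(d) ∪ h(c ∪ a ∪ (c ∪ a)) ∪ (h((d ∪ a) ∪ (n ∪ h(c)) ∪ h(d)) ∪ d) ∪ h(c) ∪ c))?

Focus inside:  h(h(d ∪ n)) ∪ h(d) ∪ h(c ∪ a ∪ (c ∪ a)) ∪ (h((d ∪ a) ∪ (n ∪ h(c)) ∪ h(d)) ∪ d) ∪ h(c) ∪ c
Merge nested applications:  h(h(d ∪ n)) ∪ h(d) ∪ h(c ∪ a ∪ (c ∪ a)) ∪ h((d ∪ a) ∪ (n ∪ h(c)) ∪ h(d)) ∪ d ∪ h(c) ∪ c
Simplify inside:  h(h(d ∪ n))  →  h(h(d))
Inside:  h(c ∪ a ∪ (c ∪ a))  →  h(a ∪ a ∪ c ∪ c)
Simplify inside:  h((d ∪ a) ∪ (n ∪ h(c)) ∪ h(d))  →  h(a ∪ d ∪ h(c) ∪ h(d))
Order the arguments:  c ∪ d ∪ h(a ∪ a ∪ c ∪ c) ∪ h(a ∪ d ∪ h(c) ∪ h(d)) ∪ h(c) ∪ h(d) ∪ h(h(d))
Reassemble:  h(h(c ∪ d ∪ h(a ∪ a ∪ c ∪ c) ∪ h(a ∪ d ∪ h(c) ∪ h(d)) ∪ h(c) ∪ h(d) ∪ h(h(d))))

Answer: h(h(c ∪ d ∪ h(a ∪ a ∪ c ∪ c) ∪ h(a ∪ d ∪ h(c) ∪ h(d)) ∪ h(c) ∪ h(d) ∪ h(h(d))))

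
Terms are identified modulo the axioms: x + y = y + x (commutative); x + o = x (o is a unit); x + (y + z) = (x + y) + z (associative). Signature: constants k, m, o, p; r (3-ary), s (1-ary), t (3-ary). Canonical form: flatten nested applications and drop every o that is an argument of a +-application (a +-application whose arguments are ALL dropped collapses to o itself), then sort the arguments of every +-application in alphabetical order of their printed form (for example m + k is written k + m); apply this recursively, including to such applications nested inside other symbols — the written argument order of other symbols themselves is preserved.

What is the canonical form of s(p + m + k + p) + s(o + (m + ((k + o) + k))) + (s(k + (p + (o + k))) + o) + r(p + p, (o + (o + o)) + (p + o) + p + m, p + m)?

Merge nested applications:  s(p + m + k + p) + s(o + (m + ((k + o) + k))) + s(k + (p + (o + k))) + o + r(p + p, (o + (o + o)) + (p + o) + p + m, p + m)
Inside:  s(p + m + k + p)  →  s(k + m + p + p)
Simplify inside:  s(o + (m + ((k + o) + k)))  →  s(k + k + m)
Simplify inside:  s(k + (p + (o + k)))  →  s(k + k + p)
Unit:  drop o
Order the arguments:  r(p + p, m + p + p, m + p) + s(k + k + m) + s(k + k + p) + s(k + m + p + p)

Answer: r(p + p, m + p + p, m + p) + s(k + k + m) + s(k + k + p) + s(k + m + p + p)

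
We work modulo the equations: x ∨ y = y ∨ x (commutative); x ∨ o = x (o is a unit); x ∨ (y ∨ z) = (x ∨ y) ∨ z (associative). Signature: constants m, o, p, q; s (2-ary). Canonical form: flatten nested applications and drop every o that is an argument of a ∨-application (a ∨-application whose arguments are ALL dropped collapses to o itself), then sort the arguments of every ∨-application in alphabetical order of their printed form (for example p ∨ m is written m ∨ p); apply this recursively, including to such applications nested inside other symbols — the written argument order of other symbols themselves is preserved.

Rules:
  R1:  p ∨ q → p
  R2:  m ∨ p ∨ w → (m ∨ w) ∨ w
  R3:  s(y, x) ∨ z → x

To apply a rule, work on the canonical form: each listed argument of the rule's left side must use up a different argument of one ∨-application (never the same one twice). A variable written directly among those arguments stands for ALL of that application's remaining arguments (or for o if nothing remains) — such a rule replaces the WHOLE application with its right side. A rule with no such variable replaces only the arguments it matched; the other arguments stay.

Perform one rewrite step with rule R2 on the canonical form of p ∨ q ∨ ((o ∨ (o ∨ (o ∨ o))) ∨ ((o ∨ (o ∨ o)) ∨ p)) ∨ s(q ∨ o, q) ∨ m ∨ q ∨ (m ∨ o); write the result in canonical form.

Answer: m ∨ m ∨ m ∨ p ∨ p ∨ q ∨ q ∨ q ∨ q ∨ s(q, q) ∨ s(q, q)

Derivation:
Canonical form:  m ∨ m ∨ p ∨ p ∨ q ∨ q ∨ s(q, q)
Match R2:  consume m, p;  w := m ∨ p ∨ q ∨ q ∨ s(q, q)
The variable takes the whole remainder — replace the entire application.
Result:  m ∨ m ∨ m ∨ p ∨ p ∨ q ∨ q ∨ q ∨ q ∨ s(q, q) ∨ s(q, q)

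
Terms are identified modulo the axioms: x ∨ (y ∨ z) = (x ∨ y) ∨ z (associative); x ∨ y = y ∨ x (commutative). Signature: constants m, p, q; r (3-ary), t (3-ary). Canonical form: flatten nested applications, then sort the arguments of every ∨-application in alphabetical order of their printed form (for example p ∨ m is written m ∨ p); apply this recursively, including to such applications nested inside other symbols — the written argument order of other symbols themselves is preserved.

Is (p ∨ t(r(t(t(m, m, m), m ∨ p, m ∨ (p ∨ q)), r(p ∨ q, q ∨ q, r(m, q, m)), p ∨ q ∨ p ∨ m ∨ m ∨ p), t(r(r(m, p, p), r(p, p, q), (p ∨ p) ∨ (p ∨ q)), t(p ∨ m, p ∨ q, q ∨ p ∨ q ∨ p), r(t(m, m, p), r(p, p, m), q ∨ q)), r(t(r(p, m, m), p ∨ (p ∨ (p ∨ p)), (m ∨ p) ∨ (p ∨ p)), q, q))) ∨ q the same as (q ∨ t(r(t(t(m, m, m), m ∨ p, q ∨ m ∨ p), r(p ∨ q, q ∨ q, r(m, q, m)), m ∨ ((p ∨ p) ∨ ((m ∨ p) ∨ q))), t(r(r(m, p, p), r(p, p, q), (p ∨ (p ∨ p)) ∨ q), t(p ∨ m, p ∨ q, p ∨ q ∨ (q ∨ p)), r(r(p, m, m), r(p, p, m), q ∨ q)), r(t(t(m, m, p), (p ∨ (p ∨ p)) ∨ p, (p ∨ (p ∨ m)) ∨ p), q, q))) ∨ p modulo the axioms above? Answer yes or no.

Answer: no — p ∨ q ∨ t(r(t(t(m, m, m), m ∨ p, m ∨ p ∨ q), r(p ∨ q, q ∨ q, r(m, q, m)), m ∨ m ∨ p ∨ p ∨ p ∨ q), t(r(r(m, p, p), r(p, p, q), p ∨ p ∨ p ∨ q), t(m ∨ p, p ∨ q, p ∨ p ∨ q ∨ q), r(t(m, m, p), r(p, p, m), q ∨ q)), r(t(r(p, m, m), p ∨ p ∨ p ∨ p, m ∨ p ∨ p ∨ p), q, q)) vs p ∨ q ∨ t(r(t(t(m, m, m), m ∨ p, m ∨ p ∨ q), r(p ∨ q, q ∨ q, r(m, q, m)), m ∨ m ∨ p ∨ p ∨ p ∨ q), t(r(r(m, p, p), r(p, p, q), p ∨ p ∨ p ∨ q), t(m ∨ p, p ∨ q, p ∨ p ∨ q ∨ q), r(r(p, m, m), r(p, p, m), q ∨ q)), r(t(t(m, m, p), p ∨ p ∨ p ∨ p, m ∨ p ∨ p ∨ p), q, q))

Derivation:
Left:  (p ∨ t(r(t(t(m, m, m), m ∨ p, m ∨ (p ∨ q)), r(p ∨ q, q ∨ q, r(m, q, m)), p ∨ q ∨ p ∨ m ∨ m ∨ p), t(r(r(m, p, p), r(p, p, q), (p ∨ p) ∨ (p ∨ q)), t(p ∨ m, p ∨ q, q ∨ p ∨ q ∨ p), r(t(m, m, p), r(p, p, m), q ∨ q)), r(t(r(p, m, m), p ∨ (p ∨ (p ∨ p)), (m ∨ p) ∨ (p ∨ p)), q, q))) ∨ q
  Merge nested applications:  p ∨ t(r(t(t(m, m, m), m ∨ p, m ∨ (p ∨ q)), r(p ∨ q, q ∨ q, r(m, q, m)), p ∨ q ∨ p ∨ m ∨ m ∨ p), t(r(r(m, p, p), r(p, p, q), (p ∨ p) ∨ (p ∨ q)), t(p ∨ m, p ∨ q, q ∨ p ∨ q ∨ p), r(t(m, m, p), r(p, p, m), q ∨ q)), r(t(r(p, m, m), p ∨ (p ∨ (p ∨ p)), (m ∨ p) ∨ (p ∨ p)), q, q)) ∨ q
  Inside:  t(r(t(t(m, m, m), m ∨ p, m ∨ (p ∨ q)), r(p ∨ q, q ∨ q, r(m, q, m)), p ∨ q ∨ p ∨ m ∨ m ∨ p), t(r(r(m, p, p), r(p, p, q), (p ∨ p) ∨ (p ∨ q)), t(p ∨ m, p ∨ q, q ∨ p ∨ q ∨ p), r(t(m, m, p), r(p, p, m), q ∨ q)), r(t(r(p, m, m), p ∨ (p ∨ (p ∨ p)), (m ∨ p) ∨ (p ∨ p)), q, q))  →  t(r(t(t(m, m, m), m ∨ p, m ∨ p ∨ q), r(p ∨ q, q ∨ q, r(m, q, m)), m ∨ m ∨ p ∨ p ∨ p ∨ q), t(r(r(m, p, p), r(p, p, q), p ∨ p ∨ p ∨ q), t(m ∨ p, p ∨ q, p ∨ p ∨ q ∨ q), r(t(m, m, p), r(p, p, m), q ∨ q)), r(t(r(p, m, m), p ∨ p ∨ p ∨ p, m ∨ p ∨ p ∨ p), q, q))
  Sort:  p ∨ q ∨ t(r(t(t(m, m, m), m ∨ p, m ∨ p ∨ q), r(p ∨ q, q ∨ q, r(m, q, m)), m ∨ m ∨ p ∨ p ∨ p ∨ q), t(r(r(m, p, p), r(p, p, q), p ∨ p ∨ p ∨ q), t(m ∨ p, p ∨ q, p ∨ p ∨ q ∨ q), r(t(m, m, p), r(p, p, m), q ∨ q)), r(t(r(p, m, m), p ∨ p ∨ p ∨ p, m ∨ p ∨ p ∨ p), q, q))
Right:  (q ∨ t(r(t(t(m, m, m), m ∨ p, q ∨ m ∨ p), r(p ∨ q, q ∨ q, r(m, q, m)), m ∨ ((p ∨ p) ∨ ((m ∨ p) ∨ q))), t(r(r(m, p, p), r(p, p, q), (p ∨ (p ∨ p)) ∨ q), t(p ∨ m, p ∨ q, p ∨ q ∨ (q ∨ p)), r(r(p, m, m), r(p, p, m), q ∨ q)), r(t(t(m, m, p), (p ∨ (p ∨ p)) ∨ p, (p ∨ (p ∨ m)) ∨ p), q, q))) ∨ p
  Merge nested applications:  q ∨ t(r(t(t(m, m, m), m ∨ p, q ∨ m ∨ p), r(p ∨ q, q ∨ q, r(m, q, m)), m ∨ ((p ∨ p) ∨ ((m ∨ p) ∨ q))), t(r(r(m, p, p), r(p, p, q), (p ∨ (p ∨ p)) ∨ q), t(p ∨ m, p ∨ q, p ∨ q ∨ (q ∨ p)), r(r(p, m, m), r(p, p, m), q ∨ q)), r(t(t(m, m, p), (p ∨ (p ∨ p)) ∨ p, (p ∨ (p ∨ m)) ∨ p), q, q)) ∨ p
  Simplify inside:  t(r(t(t(m, m, m), m ∨ p, q ∨ m ∨ p), r(p ∨ q, q ∨ q, r(m, q, m)), m ∨ ((p ∨ p) ∨ ((m ∨ p) ∨ q))), t(r(r(m, p, p), r(p, p, q), (p ∨ (p ∨ p)) ∨ q), t(p ∨ m, p ∨ q, p ∨ q ∨ (q ∨ p)), r(r(p, m, m), r(p, p, m), q ∨ q)), r(t(t(m, m, p), (p ∨ (p ∨ p)) ∨ p, (p ∨ (p ∨ m)) ∨ p), q, q))  →  t(r(t(t(m, m, m), m ∨ p, m ∨ p ∨ q), r(p ∨ q, q ∨ q, r(m, q, m)), m ∨ m ∨ p ∨ p ∨ p ∨ q), t(r(r(m, p, p), r(p, p, q), p ∨ p ∨ p ∨ q), t(m ∨ p, p ∨ q, p ∨ p ∨ q ∨ q), r(r(p, m, m), r(p, p, m), q ∨ q)), r(t(t(m, m, p), p ∨ p ∨ p ∨ p, m ∨ p ∨ p ∨ p), q, q))
  Order the arguments:  p ∨ q ∨ t(r(t(t(m, m, m), m ∨ p, m ∨ p ∨ q), r(p ∨ q, q ∨ q, r(m, q, m)), m ∨ m ∨ p ∨ p ∨ p ∨ q), t(r(r(m, p, p), r(p, p, q), p ∨ p ∨ p ∨ q), t(m ∨ p, p ∨ q, p ∨ p ∨ q ∨ q), r(r(p, m, m), r(p, p, m), q ∨ q)), r(t(t(m, m, p), p ∨ p ∨ p ∨ p, m ∨ p ∨ p ∨ p), q, q))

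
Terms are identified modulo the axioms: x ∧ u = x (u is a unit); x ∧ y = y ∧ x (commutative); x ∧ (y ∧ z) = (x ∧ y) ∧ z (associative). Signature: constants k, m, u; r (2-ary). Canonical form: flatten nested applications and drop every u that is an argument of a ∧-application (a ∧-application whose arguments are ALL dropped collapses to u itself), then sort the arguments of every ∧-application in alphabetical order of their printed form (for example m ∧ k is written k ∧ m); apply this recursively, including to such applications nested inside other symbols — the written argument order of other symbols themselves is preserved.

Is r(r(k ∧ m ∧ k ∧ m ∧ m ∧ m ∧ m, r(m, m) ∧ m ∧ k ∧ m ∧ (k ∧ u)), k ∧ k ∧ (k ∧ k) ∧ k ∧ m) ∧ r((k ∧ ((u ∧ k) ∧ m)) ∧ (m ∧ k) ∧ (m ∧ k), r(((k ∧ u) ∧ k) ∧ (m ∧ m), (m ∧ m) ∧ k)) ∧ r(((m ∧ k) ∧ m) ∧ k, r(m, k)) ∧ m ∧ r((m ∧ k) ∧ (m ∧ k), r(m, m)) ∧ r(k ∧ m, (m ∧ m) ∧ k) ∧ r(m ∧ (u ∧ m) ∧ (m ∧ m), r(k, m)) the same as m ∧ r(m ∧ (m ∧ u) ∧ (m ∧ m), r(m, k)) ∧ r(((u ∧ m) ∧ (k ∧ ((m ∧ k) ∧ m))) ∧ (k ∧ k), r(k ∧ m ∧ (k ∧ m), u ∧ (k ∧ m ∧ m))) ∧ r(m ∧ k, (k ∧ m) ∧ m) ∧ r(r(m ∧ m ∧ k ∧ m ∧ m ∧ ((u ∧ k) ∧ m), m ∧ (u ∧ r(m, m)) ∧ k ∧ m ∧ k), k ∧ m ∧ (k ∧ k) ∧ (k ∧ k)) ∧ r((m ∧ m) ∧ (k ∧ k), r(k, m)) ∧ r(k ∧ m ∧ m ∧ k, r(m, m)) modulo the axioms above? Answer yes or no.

Answer: no — m ∧ r(k ∧ k ∧ k ∧ k ∧ m ∧ m ∧ m, r(k ∧ k ∧ m ∧ m, k ∧ m ∧ m)) ∧ r(k ∧ k ∧ m ∧ m, r(m, k)) ∧ r(k ∧ k ∧ m ∧ m, r(m, m)) ∧ r(k ∧ m, k ∧ m ∧ m) ∧ r(m ∧ m ∧ m ∧ m, r(k, m)) ∧ r(r(k ∧ k ∧ m ∧ m ∧ m ∧ m ∧ m, k ∧ k ∧ m ∧ m ∧ r(m, m)), k ∧ k ∧ k ∧ k ∧ k ∧ m) vs m ∧ r(k ∧ k ∧ k ∧ k ∧ m ∧ m ∧ m, r(k ∧ k ∧ m ∧ m, k ∧ m ∧ m)) ∧ r(k ∧ k ∧ m ∧ m, r(k, m)) ∧ r(k ∧ k ∧ m ∧ m, r(m, m)) ∧ r(k ∧ m, k ∧ m ∧ m) ∧ r(m ∧ m ∧ m ∧ m, r(m, k)) ∧ r(r(k ∧ k ∧ m ∧ m ∧ m ∧ m ∧ m, k ∧ k ∧ m ∧ m ∧ r(m, m)), k ∧ k ∧ k ∧ k ∧ k ∧ m)

Derivation:
Left:  r(r(k ∧ m ∧ k ∧ m ∧ m ∧ m ∧ m, r(m, m) ∧ m ∧ k ∧ m ∧ (k ∧ u)), k ∧ k ∧ (k ∧ k) ∧ k ∧ m) ∧ r((k ∧ ((u ∧ k) ∧ m)) ∧ (m ∧ k) ∧ (m ∧ k), r(((k ∧ u) ∧ k) ∧ (m ∧ m), (m ∧ m) ∧ k)) ∧ r(((m ∧ k) ∧ m) ∧ k, r(m, k)) ∧ m ∧ r((m ∧ k) ∧ (m ∧ k), r(m, m)) ∧ r(k ∧ m, (m ∧ m) ∧ k) ∧ r(m ∧ (u ∧ m) ∧ (m ∧ m), r(k, m))
  Canonicalize subterm:  r(r(k ∧ m ∧ k ∧ m ∧ m ∧ m ∧ m, r(m, m) ∧ m ∧ k ∧ m ∧ (k ∧ u)), k ∧ k ∧ (k ∧ k) ∧ k ∧ m)  →  r(r(k ∧ k ∧ m ∧ m ∧ m ∧ m ∧ m, k ∧ k ∧ m ∧ m ∧ r(m, m)), k ∧ k ∧ k ∧ k ∧ k ∧ m)
  Canonicalize subterm:  r((k ∧ ((u ∧ k) ∧ m)) ∧ (m ∧ k) ∧ (m ∧ k), r(((k ∧ u) ∧ k) ∧ (m ∧ m), (m ∧ m) ∧ k))  →  r(k ∧ k ∧ k ∧ k ∧ m ∧ m ∧ m, r(k ∧ k ∧ m ∧ m, k ∧ m ∧ m))
  Canonicalize subterm:  r(((m ∧ k) ∧ m) ∧ k, r(m, k))  →  r(k ∧ k ∧ m ∧ m, r(m, k))
  Order the arguments:  m ∧ r(k ∧ k ∧ k ∧ k ∧ m ∧ m ∧ m, r(k ∧ k ∧ m ∧ m, k ∧ m ∧ m)) ∧ r(k ∧ k ∧ m ∧ m, r(m, k)) ∧ r(k ∧ k ∧ m ∧ m, r(m, m)) ∧ r(k ∧ m, k ∧ m ∧ m) ∧ r(m ∧ m ∧ m ∧ m, r(k, m)) ∧ r(r(k ∧ k ∧ m ∧ m ∧ m ∧ m ∧ m, k ∧ k ∧ m ∧ m ∧ r(m, m)), k ∧ k ∧ k ∧ k ∧ k ∧ m)
Right:  m ∧ r(m ∧ (m ∧ u) ∧ (m ∧ m), r(m, k)) ∧ r(((u ∧ m) ∧ (k ∧ ((m ∧ k) ∧ m))) ∧ (k ∧ k), r(k ∧ m ∧ (k ∧ m), u ∧ (k ∧ m ∧ m))) ∧ r(m ∧ k, (k ∧ m) ∧ m) ∧ r(r(m ∧ m ∧ k ∧ m ∧ m ∧ ((u ∧ k) ∧ m), m ∧ (u ∧ r(m, m)) ∧ k ∧ m ∧ k), k ∧ m ∧ (k ∧ k) ∧ (k ∧ k)) ∧ r((m ∧ m) ∧ (k ∧ k), r(k, m)) ∧ r(k ∧ m ∧ m ∧ k, r(m, m))
  Inside:  r(m ∧ (m ∧ u) ∧ (m ∧ m), r(m, k))  →  r(m ∧ m ∧ m ∧ m, r(m, k))
  Simplify inside:  r(((u ∧ m) ∧ (k ∧ ((m ∧ k) ∧ m))) ∧ (k ∧ k), r(k ∧ m ∧ (k ∧ m), u ∧ (k ∧ m ∧ m)))  →  r(k ∧ k ∧ k ∧ k ∧ m ∧ m ∧ m, r(k ∧ k ∧ m ∧ m, k ∧ m ∧ m))
  Simplify inside:  r(m ∧ k, (k ∧ m) ∧ m)  →  r(k ∧ m, k ∧ m ∧ m)
  Order the arguments:  m ∧ r(k ∧ k ∧ k ∧ k ∧ m ∧ m ∧ m, r(k ∧ k ∧ m ∧ m, k ∧ m ∧ m)) ∧ r(k ∧ k ∧ m ∧ m, r(k, m)) ∧ r(k ∧ k ∧ m ∧ m, r(m, m)) ∧ r(k ∧ m, k ∧ m ∧ m) ∧ r(m ∧ m ∧ m ∧ m, r(m, k)) ∧ r(r(k ∧ k ∧ m ∧ m ∧ m ∧ m ∧ m, k ∧ k ∧ m ∧ m ∧ r(m, m)), k ∧ k ∧ k ∧ k ∧ k ∧ m)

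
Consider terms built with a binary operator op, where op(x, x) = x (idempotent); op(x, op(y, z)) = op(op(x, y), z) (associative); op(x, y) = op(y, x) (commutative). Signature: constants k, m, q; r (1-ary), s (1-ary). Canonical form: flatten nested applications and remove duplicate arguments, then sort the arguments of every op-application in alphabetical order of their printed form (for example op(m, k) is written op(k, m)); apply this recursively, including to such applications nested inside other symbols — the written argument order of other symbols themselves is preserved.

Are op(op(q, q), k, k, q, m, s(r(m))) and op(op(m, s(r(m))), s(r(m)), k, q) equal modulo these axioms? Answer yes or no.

Answer: yes — both canonical forms are op(k, m, q, s(r(m)))

Derivation:
Left:  op(op(q, q), k, k, q, m, s(r(m)))
  Merge nested applications:  op(q, q, k, k, q, m, s(r(m)))
  Drop duplicates:  drop duplicate q, k, q
  Sort arguments:  op(k, m, q, s(r(m)))
Right:  op(op(m, s(r(m))), s(r(m)), k, q)
  Un-nest:  op(m, s(r(m)), s(r(m)), k, q)
  Idempotence:  drop duplicate s(r(m))
  Sort:  op(k, m, q, s(r(m)))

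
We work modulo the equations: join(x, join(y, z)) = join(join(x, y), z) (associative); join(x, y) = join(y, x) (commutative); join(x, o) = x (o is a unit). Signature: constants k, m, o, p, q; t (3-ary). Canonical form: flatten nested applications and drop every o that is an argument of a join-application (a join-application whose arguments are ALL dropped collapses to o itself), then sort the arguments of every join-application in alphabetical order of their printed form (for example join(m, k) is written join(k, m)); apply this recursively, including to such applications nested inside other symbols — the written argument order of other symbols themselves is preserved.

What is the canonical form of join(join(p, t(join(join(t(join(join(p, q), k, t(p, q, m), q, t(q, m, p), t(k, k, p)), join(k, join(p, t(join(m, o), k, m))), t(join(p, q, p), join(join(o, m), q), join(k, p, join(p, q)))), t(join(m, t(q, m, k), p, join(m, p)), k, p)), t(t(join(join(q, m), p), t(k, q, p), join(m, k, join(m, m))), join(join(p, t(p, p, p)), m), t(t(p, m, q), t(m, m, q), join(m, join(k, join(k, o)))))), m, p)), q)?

Answer: join(p, q, t(join(t(join(k, p, q, q, t(k, k, p), t(p, q, m), t(q, m, p)), join(k, p, t(m, k, m)), t(join(p, p, q), join(m, q), join(k, p, p, q))), t(join(m, m, p, p, t(q, m, k)), k, p), t(t(join(m, p, q), t(k, q, p), join(k, m, m, m)), join(m, p, t(p, p, p)), t(t(p, m, q), t(m, m, q), join(k, k, m)))), m, p))

Derivation:
Merge nested applications:  join(p, t(join(join(t(join(join(p, q), k, t(p, q, m), q, t(q, m, p), t(k, k, p)), join(k, join(p, t(join(m, o), k, m))), t(join(p, q, p), join(join(o, m), q), join(k, p, join(p, q)))), t(join(m, t(q, m, k), p, join(m, p)), k, p)), t(t(join(join(q, m), p), t(k, q, p), join(m, k, join(m, m))), join(join(p, t(p, p, p)), m), t(t(p, m, q), t(m, m, q), join(m, join(k, join(k, o)))))), m, p), q)
Canonicalize subterm:  t(join(join(t(join(join(p, q), k, t(p, q, m), q, t(q, m, p), t(k, k, p)), join(k, join(p, t(join(m, o), k, m))), t(join(p, q, p), join(join(o, m), q), join(k, p, join(p, q)))), t(join(m, t(q, m, k), p, join(m, p)), k, p)), t(t(join(join(q, m), p), t(k, q, p), join(m, k, join(m, m))), join(join(p, t(p, p, p)), m), t(t(p, m, q), t(m, m, q), join(m, join(k, join(k, o)))))), m, p)  →  t(join(t(join(k, p, q, q, t(k, k, p), t(p, q, m), t(q, m, p)), join(k, p, t(m, k, m)), t(join(p, p, q), join(m, q), join(k, p, p, q))), t(join(m, m, p, p, t(q, m, k)), k, p), t(t(join(m, p, q), t(k, q, p), join(k, m, m, m)), join(m, p, t(p, p, p)), t(t(p, m, q), t(m, m, q), join(k, k, m)))), m, p)
Order the arguments:  join(p, q, t(join(t(join(k, p, q, q, t(k, k, p), t(p, q, m), t(q, m, p)), join(k, p, t(m, k, m)), t(join(p, p, q), join(m, q), join(k, p, p, q))), t(join(m, m, p, p, t(q, m, k)), k, p), t(t(join(m, p, q), t(k, q, p), join(k, m, m, m)), join(m, p, t(p, p, p)), t(t(p, m, q), t(m, m, q), join(k, k, m)))), m, p))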